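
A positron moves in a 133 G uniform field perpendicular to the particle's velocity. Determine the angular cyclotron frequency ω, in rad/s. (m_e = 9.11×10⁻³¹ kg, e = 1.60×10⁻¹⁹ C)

ω = qB/m = (1×1.60×10^-19)(0.0133) / (9.11×10^-31) = 2.34×10^9 rad/s.

ω ≈ 2.34×10^9 rad/s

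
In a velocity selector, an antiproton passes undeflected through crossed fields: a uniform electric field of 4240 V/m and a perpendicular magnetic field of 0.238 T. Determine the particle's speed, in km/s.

For zero net force, qE = qvB, so v = E/B.
v = (4240) / (0.238) = 1.78×10^4 m/s.

v ≈ 17.8 km/s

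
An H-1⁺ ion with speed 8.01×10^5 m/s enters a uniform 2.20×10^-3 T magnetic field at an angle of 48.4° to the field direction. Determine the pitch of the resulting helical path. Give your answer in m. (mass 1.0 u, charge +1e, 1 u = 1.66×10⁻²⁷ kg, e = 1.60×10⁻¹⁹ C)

The velocity component along B is v∥ = v cos48.4° = 5.32×10^5 m/s.
The cyclotron period T = 2πm/(qB) = 2.96×10^-5 s is set by m, q, B alone.
Pitch = v∥·T = (5.32×10^5)(2.96×10^-5) = 15.8 m.

pitch ≈ 15.8 m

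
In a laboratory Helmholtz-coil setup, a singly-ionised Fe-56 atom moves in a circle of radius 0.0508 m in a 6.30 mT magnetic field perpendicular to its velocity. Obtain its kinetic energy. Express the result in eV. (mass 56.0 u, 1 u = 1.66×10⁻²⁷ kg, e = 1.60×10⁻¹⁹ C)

K ≈ 0.0881 eV

v = qBr/m = (1×1.60×10^-19)(6.30×10^-3)(0.0508) / (9.30×10^-26) = 551 m/s.
K = ½mv² = 0.5·(9.30×10^-26)·(551)² = 1.41×10^-20 J = 0.0881 eV.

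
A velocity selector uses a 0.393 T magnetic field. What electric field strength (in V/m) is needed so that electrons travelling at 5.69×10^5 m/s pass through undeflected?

qE = qvB ⇒ E = vB = (5.69×10^5)(0.393) = 2.24×10^5 V/m.

E ≈ 2.24×10^5 V/m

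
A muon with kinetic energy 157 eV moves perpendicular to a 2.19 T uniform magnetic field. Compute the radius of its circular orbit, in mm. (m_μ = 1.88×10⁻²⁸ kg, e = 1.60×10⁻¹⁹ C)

r ≈ 0.277 mm

Convert the energy: K = 157 eV = 2.51×10^-17 J.
v = √(2K/m) = √(2·2.51×10^-17/1.88×10^-28) = 5.17×10^5 m/s.
r = mv/(qB) = (1.88×10^-28)(5.17×10^5) / [(1×1.60×10^-19)(2.19)] = 2.77×10^-4 m.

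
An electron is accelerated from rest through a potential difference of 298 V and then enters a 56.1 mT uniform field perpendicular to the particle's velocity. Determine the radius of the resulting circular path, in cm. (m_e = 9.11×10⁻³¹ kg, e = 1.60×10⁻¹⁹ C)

The kinetic energy gained is K = qV = (1×1.60×10^-19)(298) = 4.77×10^-17 J.
v = √(2K/m) = 1.02×10^7 m/s.
r = mv/(qB) = (9.11×10^-31)(1.02×10^7) / [(1×1.60×10^-19)(0.0561)] = 1.04×10^-3 m.

r ≈ 0.104 cm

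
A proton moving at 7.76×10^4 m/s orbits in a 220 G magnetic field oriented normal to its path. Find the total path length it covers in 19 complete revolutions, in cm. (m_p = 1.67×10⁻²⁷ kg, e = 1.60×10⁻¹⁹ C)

L ≈ 440 cm

r = mv/(qB) = 0.0368 m, so one revolution covers 2πr = 0.231 m.
In 19 revolutions: L = 19·2πr = 4.40 m.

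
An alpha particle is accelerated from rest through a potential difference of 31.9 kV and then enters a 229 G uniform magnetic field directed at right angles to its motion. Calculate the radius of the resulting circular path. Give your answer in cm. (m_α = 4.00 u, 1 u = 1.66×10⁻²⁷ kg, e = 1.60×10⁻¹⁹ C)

The kinetic energy gained is K = qV = (2×1.60×10^-19)(3.19×10^4) = 1.02×10^-14 J.
v = √(2K/m) = 1.75×10^6 m/s.
r = mv/(qB) = (6.64×10^-27)(1.75×10^6) / [(2×1.60×10^-19)(0.0229)] = 1.59 m.

r ≈ 159 cm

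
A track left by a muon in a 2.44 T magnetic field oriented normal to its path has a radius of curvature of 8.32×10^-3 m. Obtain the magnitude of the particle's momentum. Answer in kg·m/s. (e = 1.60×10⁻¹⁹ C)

p ≈ 3.25×10^-21 kg·m/s

Since qvB = mv²/r, the momentum p = mv = qBr.
p = (1×1.60×10^-19)(2.44)(8.32×10^-3) = 3.25×10^-21 kg·m/s.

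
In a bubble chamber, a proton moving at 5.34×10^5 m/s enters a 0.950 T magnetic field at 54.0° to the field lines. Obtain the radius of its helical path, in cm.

Only the perpendicular component v⊥ = v sin54.0° = 4.32×10^5 m/s is bent by the field.
r = m v⊥ /(qB) = (1.67×10^-27)(4.32×10^5) / [(1×1.60×10^-19)(0.950)] = 4.75×10^-3 m.

r ≈ 0.475 cm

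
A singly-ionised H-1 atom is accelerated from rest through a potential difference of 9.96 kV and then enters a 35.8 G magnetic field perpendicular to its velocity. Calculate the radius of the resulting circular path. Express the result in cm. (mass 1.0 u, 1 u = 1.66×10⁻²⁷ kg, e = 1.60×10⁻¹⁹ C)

r ≈ 402 cm

The kinetic energy gained is K = qV = (1×1.60×10^-19)(9960) = 1.59×10^-15 J.
v = √(2K/m) = 1.39×10^6 m/s.
r = mv/(qB) = (1.66×10^-27)(1.39×10^6) / [(1×1.60×10^-19)(3.58×10^-3)] = 4.02 m.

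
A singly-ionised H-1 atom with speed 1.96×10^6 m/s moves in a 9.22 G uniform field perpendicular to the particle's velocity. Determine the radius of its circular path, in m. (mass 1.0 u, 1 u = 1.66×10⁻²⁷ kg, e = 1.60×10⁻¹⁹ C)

The magnetic force provides the centripetal force: qvB = mv²/r, so r = mv/(qB).
r = (1.66×10^-27 kg)(1.96×10^6 m/s) / [(1×1.60×10^-19 C)(9.22×10^-4 T)] = 22.1 m.

r ≈ 22.1 m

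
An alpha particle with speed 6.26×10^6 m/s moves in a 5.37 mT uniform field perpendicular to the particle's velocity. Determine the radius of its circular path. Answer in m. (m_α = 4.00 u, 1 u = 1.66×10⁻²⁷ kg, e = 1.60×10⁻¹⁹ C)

The magnetic force provides the centripetal force: qvB = mv²/r, so r = mv/(qB).
r = (6.64×10^-27 kg)(6.26×10^6 m/s) / [(2×1.60×10^-19 C)(5.37×10^-3 T)] = 24.2 m.

r ≈ 24.2 m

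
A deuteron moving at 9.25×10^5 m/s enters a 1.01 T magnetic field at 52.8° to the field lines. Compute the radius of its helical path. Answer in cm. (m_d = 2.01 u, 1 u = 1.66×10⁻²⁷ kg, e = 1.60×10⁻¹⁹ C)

Only the perpendicular component v⊥ = v sin52.8° = 7.37×10^5 m/s is bent by the field.
r = m v⊥ /(qB) = (3.34×10^-27)(7.37×10^5) / [(1×1.60×10^-19)(1.01)] = 0.0152 m.

r ≈ 1.52 cm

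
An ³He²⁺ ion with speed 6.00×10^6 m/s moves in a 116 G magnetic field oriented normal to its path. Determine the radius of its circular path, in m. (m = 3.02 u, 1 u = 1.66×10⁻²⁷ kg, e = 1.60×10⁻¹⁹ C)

r ≈ 8.10 m

The magnetic force provides the centripetal force: qvB = mv²/r, so r = mv/(qB).
r = (5.01×10^-27 kg)(6.00×10^6 m/s) / [(2×1.60×10^-19 C)(0.0116 T)] = 8.10 m.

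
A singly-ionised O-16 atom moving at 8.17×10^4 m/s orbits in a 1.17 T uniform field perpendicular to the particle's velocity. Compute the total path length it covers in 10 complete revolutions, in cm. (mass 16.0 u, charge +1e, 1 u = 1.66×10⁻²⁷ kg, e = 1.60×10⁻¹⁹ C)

r = mv/(qB) = 0.0116 m, so one revolution covers 2πr = 0.0728 m.
In 10 revolutions: L = 10·2πr = 0.728 m.

L ≈ 72.8 cm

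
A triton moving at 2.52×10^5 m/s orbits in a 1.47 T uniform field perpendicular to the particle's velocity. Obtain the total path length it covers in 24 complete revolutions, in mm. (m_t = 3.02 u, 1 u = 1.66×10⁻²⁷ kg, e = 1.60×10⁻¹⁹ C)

L ≈ 810 mm

r = mv/(qB) = 5.37×10^-3 m, so one revolution covers 2πr = 0.0337 m.
In 24 revolutions: L = 24·2πr = 0.810 m.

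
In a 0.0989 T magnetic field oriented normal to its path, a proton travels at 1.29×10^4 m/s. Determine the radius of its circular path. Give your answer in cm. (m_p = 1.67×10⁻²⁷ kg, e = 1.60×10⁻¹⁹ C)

r ≈ 0.136 cm

The magnetic force provides the centripetal force: qvB = mv²/r, so r = mv/(qB).
r = (1.67×10^-27 kg)(1.29×10^4 m/s) / [(1×1.60×10^-19 C)(0.0989 T)] = 1.36×10^-3 m.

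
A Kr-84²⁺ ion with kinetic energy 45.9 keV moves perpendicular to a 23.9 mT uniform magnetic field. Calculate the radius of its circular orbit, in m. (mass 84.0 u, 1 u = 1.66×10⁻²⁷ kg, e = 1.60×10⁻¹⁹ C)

Convert the energy: K = 45.9 keV = 7.34×10^-15 J.
v = √(2K/m) = √(2·7.34×10^-15/1.39×10^-25) = 3.25×10^5 m/s.
r = mv/(qB) = (1.39×10^-25)(3.25×10^5) / [(2×1.60×10^-19)(0.0239)] = 5.92 m.

r ≈ 5.92 m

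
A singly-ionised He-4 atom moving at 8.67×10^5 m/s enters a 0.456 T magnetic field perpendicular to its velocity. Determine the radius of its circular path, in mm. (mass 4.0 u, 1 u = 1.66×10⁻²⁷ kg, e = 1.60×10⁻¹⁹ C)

The magnetic force provides the centripetal force: qvB = mv²/r, so r = mv/(qB).
r = (6.64×10^-27 kg)(8.67×10^5 m/s) / [(1×1.60×10^-19 C)(0.456 T)] = 0.0789 m.

r ≈ 78.9 mm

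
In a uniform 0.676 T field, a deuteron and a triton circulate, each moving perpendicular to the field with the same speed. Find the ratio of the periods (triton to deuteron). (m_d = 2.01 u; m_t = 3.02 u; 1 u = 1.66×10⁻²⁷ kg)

T = 2πm/(qB) is independent of speed, so T₂/T₁ = (m₂/q₂)/(m₁/q₁).
T_{triton}/T_{deuteron} = (5.01×10^-27/1e) / (3.34×10^-27/1e) = 1.50.

ratio ≈ 1.50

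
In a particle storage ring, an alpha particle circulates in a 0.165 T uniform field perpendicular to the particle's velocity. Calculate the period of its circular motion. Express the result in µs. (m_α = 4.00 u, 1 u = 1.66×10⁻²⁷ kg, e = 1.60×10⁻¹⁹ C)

The cyclotron period is independent of speed: T = 2πm/(qB).
T = 2π(6.64×10^-27) / [(2×1.60×10^-19)(0.165)] = 7.90×10^-7 s.

T ≈ 0.790 µs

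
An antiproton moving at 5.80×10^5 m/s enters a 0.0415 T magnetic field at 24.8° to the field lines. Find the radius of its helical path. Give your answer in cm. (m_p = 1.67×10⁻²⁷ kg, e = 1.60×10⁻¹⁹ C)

Only the perpendicular component v⊥ = v sin24.8° = 2.43×10^5 m/s is bent by the field.
r = m v⊥ /(qB) = (1.67×10^-27)(2.43×10^5) / [(1×1.60×10^-19)(0.0415)] = 0.0612 m.

r ≈ 6.12 cm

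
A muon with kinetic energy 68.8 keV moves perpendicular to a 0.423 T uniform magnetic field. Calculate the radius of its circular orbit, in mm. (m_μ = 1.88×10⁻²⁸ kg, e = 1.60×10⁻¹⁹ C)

r ≈ 30.1 mm

Convert the energy: K = 68.8 keV = 1.10×10^-14 J.
v = √(2K/m) = √(2·1.10×10^-14/1.88×10^-28) = 1.08×10^7 m/s.
r = mv/(qB) = (1.88×10^-28)(1.08×10^7) / [(1×1.60×10^-19)(0.423)] = 0.0301 m.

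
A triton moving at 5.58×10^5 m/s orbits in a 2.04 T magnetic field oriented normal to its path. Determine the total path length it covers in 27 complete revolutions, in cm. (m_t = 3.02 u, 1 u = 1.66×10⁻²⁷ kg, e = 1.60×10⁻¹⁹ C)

L ≈ 145 cm

r = mv/(qB) = 8.57×10^-3 m, so one revolution covers 2πr = 0.0538 m.
In 27 revolutions: L = 27·2πr = 1.45 m.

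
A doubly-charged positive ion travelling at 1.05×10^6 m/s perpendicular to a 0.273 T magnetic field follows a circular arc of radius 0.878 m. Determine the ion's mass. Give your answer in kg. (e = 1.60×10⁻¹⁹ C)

m ≈ 7.30×10^-26 kg

qvB = mv²/r ⇒ m = qBr/v.
m = (2×1.60×10^-19)(0.273)(0.878) / (1.05×10^6) = 7.30×10^-26 kg.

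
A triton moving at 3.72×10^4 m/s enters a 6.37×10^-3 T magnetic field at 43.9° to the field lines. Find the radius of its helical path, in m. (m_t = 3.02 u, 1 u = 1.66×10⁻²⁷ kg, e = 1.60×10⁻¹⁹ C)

Only the perpendicular component v⊥ = v sin43.9° = 2.58×10^4 m/s is bent by the field.
r = m v⊥ /(qB) = (5.01×10^-27)(2.58×10^4) / [(1×1.60×10^-19)(6.37×10^-3)] = 0.127 m.

r ≈ 0.127 m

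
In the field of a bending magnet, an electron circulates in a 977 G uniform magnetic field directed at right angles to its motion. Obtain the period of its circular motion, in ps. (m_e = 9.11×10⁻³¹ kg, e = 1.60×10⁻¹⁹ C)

T ≈ 366 ps

The cyclotron period is independent of speed: T = 2πm/(qB).
T = 2π(9.11×10^-31) / [(1×1.60×10^-19)(0.0977)] = 3.66×10^-10 s.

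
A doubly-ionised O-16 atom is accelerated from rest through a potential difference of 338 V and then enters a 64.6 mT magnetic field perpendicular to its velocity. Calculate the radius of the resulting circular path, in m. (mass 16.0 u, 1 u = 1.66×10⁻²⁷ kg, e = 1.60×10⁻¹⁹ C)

r ≈ 0.116 m

The kinetic energy gained is K = qV = (2×1.60×10^-19)(338) = 1.08×10^-16 J.
v = √(2K/m) = 9.02×10^4 m/s.
r = mv/(qB) = (2.66×10^-26)(9.02×10^4) / [(2×1.60×10^-19)(0.0646)] = 0.116 m.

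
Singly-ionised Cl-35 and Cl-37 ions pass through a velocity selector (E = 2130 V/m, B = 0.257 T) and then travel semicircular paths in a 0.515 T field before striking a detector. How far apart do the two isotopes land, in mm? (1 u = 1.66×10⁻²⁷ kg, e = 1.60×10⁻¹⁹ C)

Both emerge at v = E/B₁ = 8290 m/s.
r = mv/(qB₂), so r₁ = 5.844×10^-3 m and r₂ = 6.178×10^-3 m, giving Δr = 3.34×10^-4 m.
After a semicircle each ion lands a diameter 2r from the entry slit, so the separation is 2Δr = 6.68×10^-4 m.

Δd ≈ 0.668 mm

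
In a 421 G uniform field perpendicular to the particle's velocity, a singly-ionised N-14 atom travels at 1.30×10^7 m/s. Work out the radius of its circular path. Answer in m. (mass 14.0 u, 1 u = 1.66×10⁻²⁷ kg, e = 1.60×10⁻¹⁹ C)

r ≈ 44.9 m

The magnetic force provides the centripetal force: qvB = mv²/r, so r = mv/(qB).
r = (2.32×10^-26 kg)(1.30×10^7 m/s) / [(1×1.60×10^-19 C)(0.0421 T)] = 44.9 m.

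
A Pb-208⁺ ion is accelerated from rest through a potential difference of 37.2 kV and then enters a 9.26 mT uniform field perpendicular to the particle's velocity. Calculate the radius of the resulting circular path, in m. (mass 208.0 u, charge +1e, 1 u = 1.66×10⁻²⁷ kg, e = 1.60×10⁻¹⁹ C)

The kinetic energy gained is K = qV = (1×1.60×10^-19)(3.72×10^4) = 5.95×10^-15 J.
v = √(2K/m) = 1.86×10^5 m/s.
r = mv/(qB) = (3.45×10^-25)(1.86×10^5) / [(1×1.60×10^-19)(9.26×10^-3)] = 43.3 m.

r ≈ 43.3 m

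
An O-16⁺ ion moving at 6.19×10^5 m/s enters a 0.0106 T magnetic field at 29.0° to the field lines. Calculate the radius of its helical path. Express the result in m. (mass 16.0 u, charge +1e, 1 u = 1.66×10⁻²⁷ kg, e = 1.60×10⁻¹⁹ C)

r ≈ 4.70 m

Only the perpendicular component v⊥ = v sin29.0° = 3.00×10^5 m/s is bent by the field.
r = m v⊥ /(qB) = (2.66×10^-26)(3.00×10^5) / [(1×1.60×10^-19)(0.0106)] = 4.70 m.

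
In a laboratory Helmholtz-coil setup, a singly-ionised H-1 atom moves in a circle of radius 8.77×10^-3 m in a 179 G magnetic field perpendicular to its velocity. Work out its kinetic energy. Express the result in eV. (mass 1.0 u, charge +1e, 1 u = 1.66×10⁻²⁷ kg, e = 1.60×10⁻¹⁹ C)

K ≈ 1.19 eV

v = qBr/m = (1×1.60×10^-19)(0.0179)(8.77×10^-3) / (1.66×10^-27) = 1.51×10^4 m/s.
K = ½mv² = 0.5·(1.66×10^-27)·(1.51×10^4)² = 1.90×10^-19 J = 1.19 eV.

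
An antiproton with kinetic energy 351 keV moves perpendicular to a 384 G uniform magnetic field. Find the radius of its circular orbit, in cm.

Convert the energy: K = 351 keV = 5.62×10^-14 J.
v = √(2K/m) = √(2·5.62×10^-14/1.67×10^-27) = 8.20×10^6 m/s.
r = mv/(qB) = (1.67×10^-27)(8.20×10^6) / [(1×1.60×10^-19)(0.0384)] = 2.23 m.

r ≈ 223 cm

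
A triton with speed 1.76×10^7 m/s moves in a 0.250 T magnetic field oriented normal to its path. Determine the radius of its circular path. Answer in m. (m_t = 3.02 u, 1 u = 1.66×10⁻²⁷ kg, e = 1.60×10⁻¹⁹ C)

r ≈ 2.21 m

The magnetic force provides the centripetal force: qvB = mv²/r, so r = mv/(qB).
r = (5.01×10^-27 kg)(1.76×10^7 m/s) / [(1×1.60×10^-19 C)(0.250 T)] = 2.21 m.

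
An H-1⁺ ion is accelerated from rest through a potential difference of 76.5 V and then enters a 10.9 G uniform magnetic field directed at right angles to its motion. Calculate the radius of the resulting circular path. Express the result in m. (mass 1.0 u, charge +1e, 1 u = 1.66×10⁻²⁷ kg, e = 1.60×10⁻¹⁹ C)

r ≈ 1.16 m

The kinetic energy gained is K = qV = (1×1.60×10^-19)(76.5) = 1.22×10^-17 J.
v = √(2K/m) = 1.21×10^5 m/s.
r = mv/(qB) = (1.66×10^-27)(1.21×10^5) / [(1×1.60×10^-19)(1.09×10^-3)] = 1.16 m.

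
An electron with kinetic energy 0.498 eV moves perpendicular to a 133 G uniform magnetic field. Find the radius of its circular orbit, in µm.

r ≈ 179 µm

Convert the energy: K = 0.498 eV = 7.97×10^-20 J.
v = √(2K/m) = √(2·7.97×10^-20/9.11×10^-31) = 4.18×10^5 m/s.
r = mv/(qB) = (9.11×10^-31)(4.18×10^5) / [(1×1.60×10^-19)(0.0133)] = 1.79×10^-4 m.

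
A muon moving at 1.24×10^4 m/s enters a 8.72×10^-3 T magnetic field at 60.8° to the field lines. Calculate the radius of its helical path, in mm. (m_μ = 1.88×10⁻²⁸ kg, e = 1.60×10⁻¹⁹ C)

Only the perpendicular component v⊥ = v sin60.8° = 1.08×10^4 m/s is bent by the field.
r = m v⊥ /(qB) = (1.88×10^-28)(1.08×10^4) / [(1×1.60×10^-19)(8.72×10^-3)] = 1.46×10^-3 m.

r ≈ 1.46 mm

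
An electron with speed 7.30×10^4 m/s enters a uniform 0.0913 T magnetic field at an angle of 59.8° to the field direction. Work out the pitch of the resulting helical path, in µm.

The velocity component along B is v∥ = v cos59.8° = 3.67×10^4 m/s.
The cyclotron period T = 2πm/(qB) = 3.92×10^-10 s is set by m, q, B alone.
Pitch = v∥·T = (3.67×10^4)(3.92×10^-10) = 1.44×10^-5 m.

pitch ≈ 14.4 µm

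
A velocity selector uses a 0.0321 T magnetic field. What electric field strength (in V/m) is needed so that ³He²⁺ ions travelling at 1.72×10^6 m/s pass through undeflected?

E ≈ 5.52×10^4 V/m

qE = qvB ⇒ E = vB = (1.72×10^6)(0.0321) = 5.52×10^4 V/m.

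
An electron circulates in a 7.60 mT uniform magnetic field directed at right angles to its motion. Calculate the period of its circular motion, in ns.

T ≈ 4.71 ns

The cyclotron period is independent of speed: T = 2πm/(qB).
T = 2π(9.11×10^-31) / [(1×1.60×10^-19)(7.60×10^-3)] = 4.71×10^-9 s.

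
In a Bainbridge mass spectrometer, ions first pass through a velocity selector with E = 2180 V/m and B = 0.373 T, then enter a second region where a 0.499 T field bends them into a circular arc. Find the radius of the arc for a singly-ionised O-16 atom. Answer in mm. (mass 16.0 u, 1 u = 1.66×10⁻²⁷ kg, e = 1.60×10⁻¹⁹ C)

r ≈ 1.94 mm

The selector passes v = E/B = 2180/0.373 = 5840 m/s.
In the deflection region, r = mv/(qB₂) = (2.66×10^-26)(5840) / [(1×1.60×10^-19)(0.499)] = 1.94×10^-3 m.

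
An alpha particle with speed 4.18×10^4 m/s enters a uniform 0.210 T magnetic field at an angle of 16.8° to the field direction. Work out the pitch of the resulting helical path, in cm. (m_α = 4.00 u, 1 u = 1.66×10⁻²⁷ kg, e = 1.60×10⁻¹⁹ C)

The velocity component along B is v∥ = v cos16.8° = 4.00×10^4 m/s.
The cyclotron period T = 2πm/(qB) = 6.21×10^-7 s is set by m, q, B alone.
Pitch = v∥·T = (4.00×10^4)(6.21×10^-7) = 0.0248 m.

pitch ≈ 2.48 cm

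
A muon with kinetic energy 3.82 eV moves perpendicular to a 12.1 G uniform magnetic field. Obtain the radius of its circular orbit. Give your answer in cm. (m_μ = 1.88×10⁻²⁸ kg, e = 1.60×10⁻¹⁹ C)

Convert the energy: K = 3.82 eV = 6.11×10^-19 J.
v = √(2K/m) = √(2·6.11×10^-19/1.88×10^-28) = 8.06×10^4 m/s.
r = mv/(qB) = (1.88×10^-28)(8.06×10^4) / [(1×1.60×10^-19)(1.21×10^-3)] = 0.0783 m.

r ≈ 7.83 cm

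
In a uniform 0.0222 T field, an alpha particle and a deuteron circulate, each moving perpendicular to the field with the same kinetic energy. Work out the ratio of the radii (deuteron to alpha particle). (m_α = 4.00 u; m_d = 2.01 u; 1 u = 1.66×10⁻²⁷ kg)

ratio ≈ 1.42

r = √(2mK)/(qB) ⇒ at equal K, r ∝ √m/q.
r_{deuteron}/r_{alpha particle} = 1.42.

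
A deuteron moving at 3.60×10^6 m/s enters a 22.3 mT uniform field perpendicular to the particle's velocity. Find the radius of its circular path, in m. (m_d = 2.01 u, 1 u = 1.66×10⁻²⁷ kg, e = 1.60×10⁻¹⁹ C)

The magnetic force provides the centripetal force: qvB = mv²/r, so r = mv/(qB).
r = (3.34×10^-27 kg)(3.60×10^6 m/s) / [(1×1.60×10^-19 C)(0.0223 T)] = 3.37 m.

r ≈ 3.37 m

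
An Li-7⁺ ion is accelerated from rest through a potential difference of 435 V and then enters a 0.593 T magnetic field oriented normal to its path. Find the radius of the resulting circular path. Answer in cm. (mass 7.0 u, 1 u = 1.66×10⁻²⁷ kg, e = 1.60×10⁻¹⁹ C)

r ≈ 1.34 cm

The kinetic energy gained is K = qV = (1×1.60×10^-19)(435) = 6.96×10^-17 J.
v = √(2K/m) = 1.09×10^5 m/s.
r = mv/(qB) = (1.16×10^-26)(1.09×10^5) / [(1×1.60×10^-19)(0.593)] = 0.0134 m.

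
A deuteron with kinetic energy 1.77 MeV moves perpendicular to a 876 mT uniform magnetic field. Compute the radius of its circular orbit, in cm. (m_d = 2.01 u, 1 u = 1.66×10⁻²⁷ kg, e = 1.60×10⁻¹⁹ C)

Convert the energy: K = 1.77 MeV = 2.83×10^-13 J.
v = √(2K/m) = √(2·2.83×10^-13/3.34×10^-27) = 1.30×10^7 m/s.
r = mv/(qB) = (3.34×10^-27)(1.30×10^7) / [(1×1.60×10^-19)(0.876)] = 0.310 m.

r ≈ 31.0 cm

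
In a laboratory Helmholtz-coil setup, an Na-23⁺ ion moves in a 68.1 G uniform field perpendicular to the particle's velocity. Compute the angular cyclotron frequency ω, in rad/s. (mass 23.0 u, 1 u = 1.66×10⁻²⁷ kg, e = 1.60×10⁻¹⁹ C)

ω ≈ 2.85×10^4 rad/s

ω = qB/m = (1×1.60×10^-19)(6.81×10^-3) / (3.82×10^-26) = 2.85×10^4 rad/s.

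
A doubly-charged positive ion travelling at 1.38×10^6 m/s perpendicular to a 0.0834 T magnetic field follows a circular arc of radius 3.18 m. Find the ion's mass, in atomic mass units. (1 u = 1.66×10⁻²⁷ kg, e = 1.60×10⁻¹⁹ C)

m ≈ 37.0 u

qvB = mv²/r ⇒ m = qBr/v.
m = (2×1.60×10^-19)(0.0834)(3.18) / (1.38×10^6) = 6.15×10^-26 kg = 37.0 u.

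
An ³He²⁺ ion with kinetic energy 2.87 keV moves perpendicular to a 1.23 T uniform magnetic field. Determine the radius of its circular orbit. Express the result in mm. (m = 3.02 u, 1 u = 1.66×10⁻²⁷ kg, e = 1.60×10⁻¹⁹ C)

r ≈ 5.45 mm

Convert the energy: K = 2.87 keV = 4.59×10^-16 J.
v = √(2K/m) = √(2·4.59×10^-16/5.01×10^-27) = 4.28×10^5 m/s.
r = mv/(qB) = (5.01×10^-27)(4.28×10^5) / [(2×1.60×10^-19)(1.23)] = 5.45×10^-3 m.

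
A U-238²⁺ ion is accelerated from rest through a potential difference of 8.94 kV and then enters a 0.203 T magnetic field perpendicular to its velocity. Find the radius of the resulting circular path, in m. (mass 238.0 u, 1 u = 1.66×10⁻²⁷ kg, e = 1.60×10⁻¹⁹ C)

r ≈ 0.732 m

The kinetic energy gained is K = qV = (2×1.60×10^-19)(8940) = 2.86×10^-15 J.
v = √(2K/m) = 1.20×10^5 m/s.
r = mv/(qB) = (3.95×10^-25)(1.20×10^5) / [(2×1.60×10^-19)(0.203)] = 0.732 m.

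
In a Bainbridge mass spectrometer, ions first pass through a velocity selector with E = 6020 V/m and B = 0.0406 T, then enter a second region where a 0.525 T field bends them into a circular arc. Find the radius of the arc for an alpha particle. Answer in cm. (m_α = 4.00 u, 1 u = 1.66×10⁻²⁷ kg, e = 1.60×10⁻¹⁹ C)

r ≈ 0.586 cm

The selector passes v = E/B = 6020/0.0406 = 1.48×10^5 m/s.
In the deflection region, r = mv/(qB₂) = (6.64×10^-27)(1.48×10^5) / [(2×1.60×10^-19)(0.525)] = 5.86×10^-3 m.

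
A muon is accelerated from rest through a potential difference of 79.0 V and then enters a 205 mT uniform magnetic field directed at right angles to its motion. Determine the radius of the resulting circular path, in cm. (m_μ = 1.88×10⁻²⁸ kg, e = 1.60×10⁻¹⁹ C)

r ≈ 0.210 cm

The kinetic energy gained is K = qV = (1×1.60×10^-19)(79.0) = 1.26×10^-17 J.
v = √(2K/m) = 3.67×10^5 m/s.
r = mv/(qB) = (1.88×10^-28)(3.67×10^5) / [(1×1.60×10^-19)(0.205)] = 2.10×10^-3 m.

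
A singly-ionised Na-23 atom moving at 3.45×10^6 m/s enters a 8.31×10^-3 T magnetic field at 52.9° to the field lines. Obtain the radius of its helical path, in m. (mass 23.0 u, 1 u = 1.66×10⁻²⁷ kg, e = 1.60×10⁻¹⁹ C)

r ≈ 79.0 m

Only the perpendicular component v⊥ = v sin52.9° = 2.75×10^6 m/s is bent by the field.
r = m v⊥ /(qB) = (3.82×10^-26)(2.75×10^6) / [(1×1.60×10^-19)(8.31×10^-3)] = 79.0 m.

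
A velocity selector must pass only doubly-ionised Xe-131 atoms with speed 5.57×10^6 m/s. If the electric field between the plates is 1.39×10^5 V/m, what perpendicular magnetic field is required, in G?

B ≈ 250 G

qE = qvB ⇒ B = E/v = (1.39×10^5) / (5.57×10^6) = 0.0250 T.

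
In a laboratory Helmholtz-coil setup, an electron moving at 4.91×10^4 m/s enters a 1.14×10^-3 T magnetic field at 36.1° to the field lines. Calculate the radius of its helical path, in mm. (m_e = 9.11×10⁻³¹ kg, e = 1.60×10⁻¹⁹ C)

Only the perpendicular component v⊥ = v sin36.1° = 2.89×10^4 m/s is bent by the field.
r = m v⊥ /(qB) = (9.11×10^-31)(2.89×10^4) / [(1×1.60×10^-19)(1.14×10^-3)] = 1.44×10^-4 m.

r ≈ 0.144 mm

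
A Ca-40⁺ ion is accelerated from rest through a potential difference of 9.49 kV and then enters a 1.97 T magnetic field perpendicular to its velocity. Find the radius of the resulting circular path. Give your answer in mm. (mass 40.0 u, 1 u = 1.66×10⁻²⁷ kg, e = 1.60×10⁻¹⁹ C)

r ≈ 45.1 mm

The kinetic energy gained is K = qV = (1×1.60×10^-19)(9490) = 1.52×10^-15 J.
v = √(2K/m) = 2.14×10^5 m/s.
r = mv/(qB) = (6.64×10^-26)(2.14×10^5) / [(1×1.60×10^-19)(1.97)] = 0.0451 m.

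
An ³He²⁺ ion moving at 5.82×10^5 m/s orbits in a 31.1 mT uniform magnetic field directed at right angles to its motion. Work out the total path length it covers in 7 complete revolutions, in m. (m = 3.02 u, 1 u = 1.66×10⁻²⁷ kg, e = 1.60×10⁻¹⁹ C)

r = mv/(qB) = 0.293 m, so one revolution covers 2πr = 1.84 m.
In 7 revolutions: L = 7·2πr = 12.9 m.

L ≈ 12.9 m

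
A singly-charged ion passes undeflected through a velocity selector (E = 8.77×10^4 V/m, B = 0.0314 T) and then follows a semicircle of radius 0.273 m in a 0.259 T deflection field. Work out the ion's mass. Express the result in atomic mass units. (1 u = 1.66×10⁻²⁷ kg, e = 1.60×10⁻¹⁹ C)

v = E/B₁ = 2.79×10^6 m/s.
From r = mv/(qB₂), m = qB₂r/v = (1×1.60×10^-19)(0.259)(0.273) / (2.79×10^6) = 4.05×10^-27 kg.
In atomic mass units: m = 4.05×10^-27 / 1.66×10^-27 = 2.44 u.

m ≈ 2.44 u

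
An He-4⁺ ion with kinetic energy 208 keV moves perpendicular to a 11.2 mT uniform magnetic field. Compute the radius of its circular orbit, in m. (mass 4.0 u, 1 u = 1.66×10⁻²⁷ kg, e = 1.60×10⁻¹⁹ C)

r ≈ 11.7 m

Convert the energy: K = 208 keV = 3.33×10^-14 J.
v = √(2K/m) = √(2·3.33×10^-14/6.64×10^-27) = 3.17×10^6 m/s.
r = mv/(qB) = (6.64×10^-27)(3.17×10^6) / [(1×1.60×10^-19)(0.0112)] = 11.7 m.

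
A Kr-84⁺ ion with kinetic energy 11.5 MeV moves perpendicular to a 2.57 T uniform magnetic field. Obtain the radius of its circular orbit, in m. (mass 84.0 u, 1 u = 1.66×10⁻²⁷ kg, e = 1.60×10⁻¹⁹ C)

r ≈ 1.74 m

Convert the energy: K = 11.5 MeV = 1.84×10^-12 J.
v = √(2K/m) = √(2·1.84×10^-12/1.39×10^-25) = 5.14×10^6 m/s.
r = mv/(qB) = (1.39×10^-25)(5.14×10^6) / [(1×1.60×10^-19)(2.57)] = 1.74 m.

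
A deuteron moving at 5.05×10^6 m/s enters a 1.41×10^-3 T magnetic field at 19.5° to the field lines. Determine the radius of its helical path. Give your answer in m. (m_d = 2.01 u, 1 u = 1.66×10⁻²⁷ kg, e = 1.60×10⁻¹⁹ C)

Only the perpendicular component v⊥ = v sin19.5° = 1.69×10^6 m/s is bent by the field.
r = m v⊥ /(qB) = (3.34×10^-27)(1.69×10^6) / [(1×1.60×10^-19)(1.41×10^-3)] = 24.9 m.

r ≈ 24.9 m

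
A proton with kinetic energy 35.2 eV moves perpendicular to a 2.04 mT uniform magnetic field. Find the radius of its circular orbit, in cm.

Convert the energy: K = 35.2 eV = 5.63×10^-18 J.
v = √(2K/m) = √(2·5.63×10^-18/1.67×10^-27) = 8.21×10^4 m/s.
r = mv/(qB) = (1.67×10^-27)(8.21×10^4) / [(1×1.60×10^-19)(2.04×10^-3)] = 0.420 m.

r ≈ 42.0 cm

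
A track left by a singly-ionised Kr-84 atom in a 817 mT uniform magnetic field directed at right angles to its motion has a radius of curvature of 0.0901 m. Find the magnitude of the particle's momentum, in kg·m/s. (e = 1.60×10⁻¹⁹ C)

p ≈ 1.18×10^-20 kg·m/s

Since qvB = mv²/r, the momentum p = mv = qBr.
p = (1×1.60×10^-19)(0.817)(0.0901) = 1.18×10^-20 kg·m/s.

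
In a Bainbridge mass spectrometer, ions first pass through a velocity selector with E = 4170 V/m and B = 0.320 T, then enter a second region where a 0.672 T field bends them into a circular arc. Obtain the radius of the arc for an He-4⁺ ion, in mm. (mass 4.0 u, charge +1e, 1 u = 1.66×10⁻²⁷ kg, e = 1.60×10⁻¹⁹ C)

r ≈ 0.805 mm

The selector passes v = E/B = 4170/0.320 = 1.30×10^4 m/s.
In the deflection region, r = mv/(qB₂) = (6.64×10^-27)(1.30×10^4) / [(1×1.60×10^-19)(0.672)] = 8.05×10^-4 m.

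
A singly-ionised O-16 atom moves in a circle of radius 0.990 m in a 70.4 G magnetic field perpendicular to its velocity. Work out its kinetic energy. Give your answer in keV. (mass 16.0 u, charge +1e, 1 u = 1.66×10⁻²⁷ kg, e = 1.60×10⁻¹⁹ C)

K ≈ 0.146 keV

v = qBr/m = (1×1.60×10^-19)(7.04×10^-3)(0.990) / (2.66×10^-26) = 4.20×10^4 m/s.
K = ½mv² = 0.5·(2.66×10^-26)·(4.20×10^4)² = 2.34×10^-17 J = 0.146 keV.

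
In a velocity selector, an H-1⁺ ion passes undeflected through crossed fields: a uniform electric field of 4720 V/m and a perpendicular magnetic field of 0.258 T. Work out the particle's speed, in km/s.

v ≈ 18.3 km/s

For zero net force, qE = qvB, so v = E/B.
v = (4720) / (0.258) = 1.83×10^4 m/s.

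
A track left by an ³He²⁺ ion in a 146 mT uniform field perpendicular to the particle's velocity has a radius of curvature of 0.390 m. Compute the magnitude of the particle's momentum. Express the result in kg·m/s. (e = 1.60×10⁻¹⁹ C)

Since qvB = mv²/r, the momentum p = mv = qBr.
p = (2×1.60×10^-19)(0.146)(0.390) = 1.82×10^-20 kg·m/s.

p ≈ 1.82×10^-20 kg·m/s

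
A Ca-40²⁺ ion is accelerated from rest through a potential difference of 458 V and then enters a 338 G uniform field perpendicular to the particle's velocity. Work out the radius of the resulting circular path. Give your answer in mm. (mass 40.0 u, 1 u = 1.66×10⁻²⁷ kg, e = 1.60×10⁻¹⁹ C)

r ≈ 408 mm

The kinetic energy gained is K = qV = (2×1.60×10^-19)(458) = 1.47×10^-16 J.
v = √(2K/m) = 6.64×10^4 m/s.
r = mv/(qB) = (6.64×10^-26)(6.64×10^4) / [(2×1.60×10^-19)(0.0338)] = 0.408 m.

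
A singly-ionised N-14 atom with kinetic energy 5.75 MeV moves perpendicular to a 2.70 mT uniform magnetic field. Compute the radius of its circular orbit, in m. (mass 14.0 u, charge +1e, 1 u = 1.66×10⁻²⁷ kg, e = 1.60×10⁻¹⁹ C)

Convert the energy: K = 5.75 MeV = 9.20×10^-13 J.
v = √(2K/m) = √(2·9.20×10^-13/2.32×10^-26) = 8.90×10^6 m/s.
r = mv/(qB) = (2.32×10^-26)(8.90×10^6) / [(1×1.60×10^-19)(2.70×10^-3)] = 479 m.

r ≈ 479 m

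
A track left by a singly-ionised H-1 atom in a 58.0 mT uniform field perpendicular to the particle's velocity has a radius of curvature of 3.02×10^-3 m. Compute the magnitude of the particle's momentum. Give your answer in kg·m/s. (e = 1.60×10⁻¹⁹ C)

p ≈ 2.80×10^-23 kg·m/s

Since qvB = mv²/r, the momentum p = mv = qBr.
p = (1×1.60×10^-19)(0.0580)(3.02×10^-3) = 2.80×10^-23 kg·m/s.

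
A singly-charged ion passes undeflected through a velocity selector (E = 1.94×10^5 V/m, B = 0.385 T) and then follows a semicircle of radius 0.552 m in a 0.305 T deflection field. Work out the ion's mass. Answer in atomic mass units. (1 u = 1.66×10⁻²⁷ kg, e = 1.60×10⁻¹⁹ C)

v = E/B₁ = 5.04×10^5 m/s.
From r = mv/(qB₂), m = qB₂r/v = (1×1.60×10^-19)(0.305)(0.552) / (5.04×10^5) = 5.35×10^-26 kg.
In atomic mass units: m = 5.35×10^-26 / 1.66×10^-27 = 32.2 u.

m ≈ 32.2 u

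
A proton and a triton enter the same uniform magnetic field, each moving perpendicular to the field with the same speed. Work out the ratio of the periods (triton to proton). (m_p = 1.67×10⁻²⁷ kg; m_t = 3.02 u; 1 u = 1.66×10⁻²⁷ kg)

ratio ≈ 3.00

T = 2πm/(qB) is independent of speed, so T₂/T₁ = (m₂/q₂)/(m₁/q₁).
T_{triton}/T_{proton} = (5.01×10^-27/1e) / (1.67×10^-27/1e) = 3.00.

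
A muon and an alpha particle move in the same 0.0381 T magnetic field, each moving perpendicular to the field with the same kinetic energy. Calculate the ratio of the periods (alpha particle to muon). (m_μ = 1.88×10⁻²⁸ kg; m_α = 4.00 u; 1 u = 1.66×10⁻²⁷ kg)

ratio ≈ 17.7

T = 2πm/(qB) is independent of speed, so T₂/T₁ = (m₂/q₂)/(m₁/q₁).
T_{alpha particle}/T_{muon} = (6.64×10^-27/2e) / (1.88×10^-28/1e) = 17.7.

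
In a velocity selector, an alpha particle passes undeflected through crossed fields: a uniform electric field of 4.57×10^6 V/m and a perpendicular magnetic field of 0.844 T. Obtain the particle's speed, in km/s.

For zero net force, qE = qvB, so v = E/B.
v = (4.57×10^6) / (0.844) = 5.41×10^6 m/s.

v ≈ 5410 km/s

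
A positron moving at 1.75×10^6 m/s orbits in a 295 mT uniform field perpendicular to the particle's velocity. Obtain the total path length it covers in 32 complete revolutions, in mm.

r = mv/(qB) = 3.38×10^-5 m, so one revolution covers 2πr = 2.12×10^-4 m.
In 32 revolutions: L = 32·2πr = 6.79×10^-3 m.

L ≈ 6.79 mm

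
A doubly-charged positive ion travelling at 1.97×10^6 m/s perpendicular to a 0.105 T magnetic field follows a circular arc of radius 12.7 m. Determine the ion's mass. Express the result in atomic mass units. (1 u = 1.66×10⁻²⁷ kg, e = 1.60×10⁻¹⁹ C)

qvB = mv²/r ⇒ m = qBr/v.
m = (2×1.60×10^-19)(0.105)(12.7) / (1.97×10^6) = 2.17×10^-25 kg = 130 u.

m ≈ 130 u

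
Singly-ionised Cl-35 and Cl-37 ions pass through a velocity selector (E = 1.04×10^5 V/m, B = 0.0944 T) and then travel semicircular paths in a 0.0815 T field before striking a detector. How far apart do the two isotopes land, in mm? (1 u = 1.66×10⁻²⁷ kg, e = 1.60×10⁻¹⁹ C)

Δd ≈ 561 mm

Both emerge at v = E/B₁ = 1.10×10^6 m/s.
r = mv/(qB₂), so r₁ = 4.909 m and r₂ = 5.189 m, giving Δr = 0.280 m.
After a semicircle each ion lands a diameter 2r from the entry slit, so the separation is 2Δr = 0.561 m.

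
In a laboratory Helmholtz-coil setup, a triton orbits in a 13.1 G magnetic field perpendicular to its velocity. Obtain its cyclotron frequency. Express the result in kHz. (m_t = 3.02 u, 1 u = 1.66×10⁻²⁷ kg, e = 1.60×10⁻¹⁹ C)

f ≈ 6.65 kHz

f = qB/(2πm) = (1×1.60×10^-19)(1.31×10^-3) / [2π(5.01×10^-27)] = 6650 Hz.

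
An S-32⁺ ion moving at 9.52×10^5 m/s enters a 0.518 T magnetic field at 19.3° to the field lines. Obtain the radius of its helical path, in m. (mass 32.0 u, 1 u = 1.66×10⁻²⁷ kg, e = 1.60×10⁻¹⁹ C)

r ≈ 0.202 m

Only the perpendicular component v⊥ = v sin19.3° = 3.15×10^5 m/s is bent by the field.
r = m v⊥ /(qB) = (5.31×10^-26)(3.15×10^5) / [(1×1.60×10^-19)(0.518)] = 0.202 m.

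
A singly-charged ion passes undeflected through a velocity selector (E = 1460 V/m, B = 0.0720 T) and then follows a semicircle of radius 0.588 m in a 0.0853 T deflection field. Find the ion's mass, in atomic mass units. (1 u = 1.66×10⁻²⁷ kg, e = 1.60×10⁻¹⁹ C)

m ≈ 238 u

v = E/B₁ = 2.03×10^4 m/s.
From r = mv/(qB₂), m = qB₂r/v = (1×1.60×10^-19)(0.0853)(0.588) / (2.03×10^4) = 3.96×10^-25 kg.
In atomic mass units: m = 3.96×10^-25 / 1.66×10^-27 = 238 u.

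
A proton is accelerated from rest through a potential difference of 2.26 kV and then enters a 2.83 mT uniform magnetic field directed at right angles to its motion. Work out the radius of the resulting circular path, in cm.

The kinetic energy gained is K = qV = (1×1.60×10^-19)(2260) = 3.62×10^-16 J.
v = √(2K/m) = 6.58×10^5 m/s.
r = mv/(qB) = (1.67×10^-27)(6.58×10^5) / [(1×1.60×10^-19)(2.83×10^-3)] = 2.43 m.

r ≈ 243 cm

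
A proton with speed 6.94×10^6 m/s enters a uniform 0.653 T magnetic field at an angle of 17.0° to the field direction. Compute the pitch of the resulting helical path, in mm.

The velocity component along B is v∥ = v cos17.0° = 6.64×10^6 m/s.
The cyclotron period T = 2πm/(qB) = 1.00×10^-7 s is set by m, q, B alone.
Pitch = v∥·T = (6.64×10^6)(1.00×10^-7) = 0.667 m.

pitch ≈ 667 mm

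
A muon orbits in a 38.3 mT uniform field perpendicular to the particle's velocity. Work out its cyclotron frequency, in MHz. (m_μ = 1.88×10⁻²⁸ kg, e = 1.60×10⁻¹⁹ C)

f = qB/(2πm) = (1×1.60×10^-19)(0.0383) / [2π(1.88×10^-28)] = 5.19×10^6 Hz.

f ≈ 5.19 MHz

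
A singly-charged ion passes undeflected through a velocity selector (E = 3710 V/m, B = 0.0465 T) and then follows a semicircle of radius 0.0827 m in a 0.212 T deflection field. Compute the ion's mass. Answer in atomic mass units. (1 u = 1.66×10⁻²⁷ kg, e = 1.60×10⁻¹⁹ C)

v = E/B₁ = 7.98×10^4 m/s.
From r = mv/(qB₂), m = qB₂r/v = (1×1.60×10^-19)(0.212)(0.0827) / (7.98×10^4) = 3.52×10^-26 kg.
In atomic mass units: m = 3.52×10^-26 / 1.66×10^-27 = 21.2 u.

m ≈ 21.2 u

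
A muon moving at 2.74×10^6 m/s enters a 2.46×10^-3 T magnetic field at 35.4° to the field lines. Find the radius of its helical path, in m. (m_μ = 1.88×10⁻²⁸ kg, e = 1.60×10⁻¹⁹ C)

r ≈ 0.758 m

Only the perpendicular component v⊥ = v sin35.4° = 1.59×10^6 m/s is bent by the field.
r = m v⊥ /(qB) = (1.88×10^-28)(1.59×10^6) / [(1×1.60×10^-19)(2.46×10^-3)] = 0.758 m.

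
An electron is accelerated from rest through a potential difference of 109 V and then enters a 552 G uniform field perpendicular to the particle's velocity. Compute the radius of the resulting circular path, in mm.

r ≈ 0.638 mm

The kinetic energy gained is K = qV = (1×1.60×10^-19)(109) = 1.74×10^-17 J.
v = √(2K/m) = 6.19×10^6 m/s.
r = mv/(qB) = (9.11×10^-31)(6.19×10^6) / [(1×1.60×10^-19)(0.0552)] = 6.38×10^-4 m.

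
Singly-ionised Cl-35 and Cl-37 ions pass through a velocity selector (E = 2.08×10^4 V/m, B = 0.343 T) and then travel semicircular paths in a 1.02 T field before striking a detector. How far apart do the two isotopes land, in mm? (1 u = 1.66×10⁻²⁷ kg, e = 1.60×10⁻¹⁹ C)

Both emerge at v = E/B₁ = 6.06×10^4 m/s.
r = mv/(qB₂), so r₁ = 0.02159 m and r₂ = 0.02282 m, giving Δr = 1.23×10^-3 m.
After a semicircle each ion lands a diameter 2r from the entry slit, so the separation is 2Δr = 2.47×10^-3 m.

Δd ≈ 2.47 mm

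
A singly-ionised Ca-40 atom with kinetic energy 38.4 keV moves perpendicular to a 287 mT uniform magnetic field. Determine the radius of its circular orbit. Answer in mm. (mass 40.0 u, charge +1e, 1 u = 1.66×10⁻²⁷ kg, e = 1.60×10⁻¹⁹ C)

r ≈ 622 mm

Convert the energy: K = 38.4 keV = 6.14×10^-15 J.
v = √(2K/m) = √(2·6.14×10^-15/6.64×10^-26) = 4.30×10^5 m/s.
r = mv/(qB) = (6.64×10^-26)(4.30×10^5) / [(1×1.60×10^-19)(0.287)] = 0.622 m.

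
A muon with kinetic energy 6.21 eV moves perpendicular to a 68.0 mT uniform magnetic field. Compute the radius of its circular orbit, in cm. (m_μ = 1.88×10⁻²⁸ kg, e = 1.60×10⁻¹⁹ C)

Convert the energy: K = 6.21 eV = 9.94×10^-19 J.
v = √(2K/m) = √(2·9.94×10^-19/1.88×10^-28) = 1.03×10^5 m/s.
r = mv/(qB) = (1.88×10^-28)(1.03×10^5) / [(1×1.60×10^-19)(0.0680)] = 1.78×10^-3 m.

r ≈ 0.178 cm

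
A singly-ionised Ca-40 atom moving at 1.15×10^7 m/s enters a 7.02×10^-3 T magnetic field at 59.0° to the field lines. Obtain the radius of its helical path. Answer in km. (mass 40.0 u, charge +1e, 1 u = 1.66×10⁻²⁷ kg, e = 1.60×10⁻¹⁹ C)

Only the perpendicular component v⊥ = v sin59.0° = 9.86×10^6 m/s is bent by the field.
r = m v⊥ /(qB) = (6.64×10^-26)(9.86×10^6) / [(1×1.60×10^-19)(7.02×10^-3)] = 583 m.

r ≈ 0.583 km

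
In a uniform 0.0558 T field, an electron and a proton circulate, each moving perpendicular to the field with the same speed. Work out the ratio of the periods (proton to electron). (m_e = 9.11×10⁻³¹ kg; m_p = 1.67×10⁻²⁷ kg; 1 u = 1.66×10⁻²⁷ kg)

T = 2πm/(qB) is independent of speed, so T₂/T₁ = (m₂/q₂)/(m₁/q₁).
T_{proton}/T_{electron} = (1.67×10^-27/1e) / (9.11×10^-31/1e) = 1830.

ratio ≈ 1830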